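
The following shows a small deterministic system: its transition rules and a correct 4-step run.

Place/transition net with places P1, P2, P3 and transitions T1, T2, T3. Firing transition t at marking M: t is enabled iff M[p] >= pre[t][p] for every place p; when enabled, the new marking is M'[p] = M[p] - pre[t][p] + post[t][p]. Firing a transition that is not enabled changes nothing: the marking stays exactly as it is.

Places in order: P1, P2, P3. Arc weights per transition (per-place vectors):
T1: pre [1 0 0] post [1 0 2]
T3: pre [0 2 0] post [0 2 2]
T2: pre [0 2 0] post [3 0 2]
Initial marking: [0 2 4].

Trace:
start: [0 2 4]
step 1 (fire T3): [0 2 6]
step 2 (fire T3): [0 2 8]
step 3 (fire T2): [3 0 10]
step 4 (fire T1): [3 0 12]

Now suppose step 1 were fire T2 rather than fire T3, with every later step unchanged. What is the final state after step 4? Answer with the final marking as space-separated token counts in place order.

(re-executing from step 1 with the substitution; state before step 1: [0 2 4])
step 1 (fire T2): [3 0 6]
step 2 (fire T3): [3 0 6]
step 3 (fire T2): [3 0 6]
step 4 (fire T1): [3 0 8]

3 0 8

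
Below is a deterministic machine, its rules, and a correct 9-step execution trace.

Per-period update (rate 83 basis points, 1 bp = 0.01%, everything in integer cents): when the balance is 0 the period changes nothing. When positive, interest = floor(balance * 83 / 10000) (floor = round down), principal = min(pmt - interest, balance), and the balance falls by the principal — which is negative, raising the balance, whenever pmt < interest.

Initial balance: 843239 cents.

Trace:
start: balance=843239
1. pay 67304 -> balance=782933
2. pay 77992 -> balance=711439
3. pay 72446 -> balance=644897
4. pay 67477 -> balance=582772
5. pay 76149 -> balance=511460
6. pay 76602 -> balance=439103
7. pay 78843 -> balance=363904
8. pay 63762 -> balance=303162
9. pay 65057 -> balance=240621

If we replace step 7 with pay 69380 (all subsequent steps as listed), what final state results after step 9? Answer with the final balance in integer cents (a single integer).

250241

(re-executing from step 7 with the substitution; state before step 7: balance=439103)
7. pay 69380 -> balance=373367
8. pay 63762 -> balance=312703
9. pay 65057 -> balance=250241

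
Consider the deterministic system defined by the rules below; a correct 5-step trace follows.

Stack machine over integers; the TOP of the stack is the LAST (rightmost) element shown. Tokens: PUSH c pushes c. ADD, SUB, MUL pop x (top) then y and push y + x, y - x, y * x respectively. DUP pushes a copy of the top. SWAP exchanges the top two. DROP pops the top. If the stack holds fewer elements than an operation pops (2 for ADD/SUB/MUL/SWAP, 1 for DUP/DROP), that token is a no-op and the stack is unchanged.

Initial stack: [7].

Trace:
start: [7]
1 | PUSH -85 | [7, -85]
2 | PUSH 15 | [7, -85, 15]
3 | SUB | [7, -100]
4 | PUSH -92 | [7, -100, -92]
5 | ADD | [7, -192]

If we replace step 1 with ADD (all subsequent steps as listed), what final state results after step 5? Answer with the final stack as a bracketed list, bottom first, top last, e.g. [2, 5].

[-100]

(re-executing from step 1 with the substitution; state before step 1: [7])
1 | ADD | [7]
2 | PUSH 15 | [7, 15]
3 | SUB | [-8]
4 | PUSH -92 | [-8, -92]
5 | ADD | [-100]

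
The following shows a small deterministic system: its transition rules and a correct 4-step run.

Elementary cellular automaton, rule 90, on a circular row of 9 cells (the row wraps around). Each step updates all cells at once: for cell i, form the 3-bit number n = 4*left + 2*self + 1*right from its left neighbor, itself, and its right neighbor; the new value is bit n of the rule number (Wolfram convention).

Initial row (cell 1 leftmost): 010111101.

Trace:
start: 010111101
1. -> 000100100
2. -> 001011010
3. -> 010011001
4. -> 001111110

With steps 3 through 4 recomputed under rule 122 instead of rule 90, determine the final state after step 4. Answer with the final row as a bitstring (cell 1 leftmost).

(re-executing steps 3..4 under rule 122; state before step 3: 001011010)
3. -> 010111101
4. -> 101100110

101100110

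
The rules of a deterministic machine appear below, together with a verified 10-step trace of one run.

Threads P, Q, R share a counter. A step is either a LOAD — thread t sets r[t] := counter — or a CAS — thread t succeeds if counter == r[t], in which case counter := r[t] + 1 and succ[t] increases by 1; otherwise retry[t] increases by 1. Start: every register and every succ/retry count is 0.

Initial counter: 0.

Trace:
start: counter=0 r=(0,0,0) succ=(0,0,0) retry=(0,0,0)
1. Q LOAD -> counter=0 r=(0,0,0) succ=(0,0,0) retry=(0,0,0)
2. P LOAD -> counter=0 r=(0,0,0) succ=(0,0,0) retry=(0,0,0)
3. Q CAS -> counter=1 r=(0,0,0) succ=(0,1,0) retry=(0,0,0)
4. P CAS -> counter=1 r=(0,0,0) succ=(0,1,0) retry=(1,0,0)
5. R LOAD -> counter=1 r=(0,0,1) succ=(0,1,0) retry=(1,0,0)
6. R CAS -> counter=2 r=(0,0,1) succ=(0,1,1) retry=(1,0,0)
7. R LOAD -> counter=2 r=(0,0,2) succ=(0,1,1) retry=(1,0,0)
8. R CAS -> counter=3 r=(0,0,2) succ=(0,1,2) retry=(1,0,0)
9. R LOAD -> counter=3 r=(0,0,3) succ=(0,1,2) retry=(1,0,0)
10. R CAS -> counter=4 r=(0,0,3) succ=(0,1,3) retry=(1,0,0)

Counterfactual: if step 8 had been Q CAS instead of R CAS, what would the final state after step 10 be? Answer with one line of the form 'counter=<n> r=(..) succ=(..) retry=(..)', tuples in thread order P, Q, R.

counter=3 r=(0,0,2) succ=(0,1,2) retry=(1,1,0)

(re-executing from step 8 with the substitution; state before step 8: counter=2 r=(0,0,2) succ=(0,1,1) retry=(1,0,0))
8. Q CAS -> counter=2 r=(0,0,2) succ=(0,1,1) retry=(1,1,0)
9. R LOAD -> counter=2 r=(0,0,2) succ=(0,1,1) retry=(1,1,0)
10. R CAS -> counter=3 r=(0,0,2) succ=(0,1,2) retry=(1,1,0)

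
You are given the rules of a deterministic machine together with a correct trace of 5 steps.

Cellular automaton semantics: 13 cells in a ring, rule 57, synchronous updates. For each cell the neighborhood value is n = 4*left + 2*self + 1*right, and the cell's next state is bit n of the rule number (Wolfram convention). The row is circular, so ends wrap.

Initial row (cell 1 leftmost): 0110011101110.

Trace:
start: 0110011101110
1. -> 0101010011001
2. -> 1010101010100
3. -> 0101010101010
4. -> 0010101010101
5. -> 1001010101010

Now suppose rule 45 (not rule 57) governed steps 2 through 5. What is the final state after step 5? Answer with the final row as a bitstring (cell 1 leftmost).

(re-executing steps 2..5 under rule 45; state before step 2: 0101010011001)
2. -> 1111110010001
3. -> 0000000010101
4. -> 0111111011111
5. -> 1100000110000

1100000110000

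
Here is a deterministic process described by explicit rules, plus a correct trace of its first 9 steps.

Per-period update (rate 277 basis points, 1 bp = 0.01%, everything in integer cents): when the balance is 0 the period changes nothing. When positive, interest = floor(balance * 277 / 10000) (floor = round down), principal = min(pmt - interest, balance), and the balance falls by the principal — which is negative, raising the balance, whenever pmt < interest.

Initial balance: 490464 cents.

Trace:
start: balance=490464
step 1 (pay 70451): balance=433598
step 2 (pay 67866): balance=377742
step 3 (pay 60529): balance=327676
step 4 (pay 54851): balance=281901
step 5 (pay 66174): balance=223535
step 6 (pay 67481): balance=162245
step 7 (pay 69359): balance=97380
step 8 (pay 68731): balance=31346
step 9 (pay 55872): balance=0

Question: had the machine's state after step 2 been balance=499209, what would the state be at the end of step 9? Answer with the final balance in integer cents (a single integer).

state after step 2 := balance=499209
step 3 (pay 60529): balance=452508
step 4 (pay 54851): balance=410191
step 5 (pay 66174): balance=355379
step 6 (pay 67481): balance=297741
step 7 (pay 69359): balance=236629
step 8 (pay 68731): balance=174452
step 9 (pay 55872): balance=123412

123412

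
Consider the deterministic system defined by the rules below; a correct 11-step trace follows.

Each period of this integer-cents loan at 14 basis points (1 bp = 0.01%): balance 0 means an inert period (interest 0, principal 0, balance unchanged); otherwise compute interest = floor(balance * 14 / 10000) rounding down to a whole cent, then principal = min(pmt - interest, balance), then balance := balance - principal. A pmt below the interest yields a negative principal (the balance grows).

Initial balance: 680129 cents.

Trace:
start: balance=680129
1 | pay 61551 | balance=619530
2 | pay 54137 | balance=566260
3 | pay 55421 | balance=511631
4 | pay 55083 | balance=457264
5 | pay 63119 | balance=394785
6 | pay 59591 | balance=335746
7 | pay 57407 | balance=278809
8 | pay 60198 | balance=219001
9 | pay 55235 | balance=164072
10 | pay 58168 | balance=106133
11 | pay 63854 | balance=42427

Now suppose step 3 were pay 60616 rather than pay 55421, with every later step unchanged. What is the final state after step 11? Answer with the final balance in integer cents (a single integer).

37174

(re-executing from step 3 with the substitution; state before step 3: balance=566260)
3 | pay 60616 | balance=506436
4 | pay 55083 | balance=452062
5 | pay 63119 | balance=389575
6 | pay 59591 | balance=330529
7 | pay 57407 | balance=273584
8 | pay 60198 | balance=213769
9 | pay 55235 | balance=158833
10 | pay 58168 | balance=100887
11 | pay 63854 | balance=37174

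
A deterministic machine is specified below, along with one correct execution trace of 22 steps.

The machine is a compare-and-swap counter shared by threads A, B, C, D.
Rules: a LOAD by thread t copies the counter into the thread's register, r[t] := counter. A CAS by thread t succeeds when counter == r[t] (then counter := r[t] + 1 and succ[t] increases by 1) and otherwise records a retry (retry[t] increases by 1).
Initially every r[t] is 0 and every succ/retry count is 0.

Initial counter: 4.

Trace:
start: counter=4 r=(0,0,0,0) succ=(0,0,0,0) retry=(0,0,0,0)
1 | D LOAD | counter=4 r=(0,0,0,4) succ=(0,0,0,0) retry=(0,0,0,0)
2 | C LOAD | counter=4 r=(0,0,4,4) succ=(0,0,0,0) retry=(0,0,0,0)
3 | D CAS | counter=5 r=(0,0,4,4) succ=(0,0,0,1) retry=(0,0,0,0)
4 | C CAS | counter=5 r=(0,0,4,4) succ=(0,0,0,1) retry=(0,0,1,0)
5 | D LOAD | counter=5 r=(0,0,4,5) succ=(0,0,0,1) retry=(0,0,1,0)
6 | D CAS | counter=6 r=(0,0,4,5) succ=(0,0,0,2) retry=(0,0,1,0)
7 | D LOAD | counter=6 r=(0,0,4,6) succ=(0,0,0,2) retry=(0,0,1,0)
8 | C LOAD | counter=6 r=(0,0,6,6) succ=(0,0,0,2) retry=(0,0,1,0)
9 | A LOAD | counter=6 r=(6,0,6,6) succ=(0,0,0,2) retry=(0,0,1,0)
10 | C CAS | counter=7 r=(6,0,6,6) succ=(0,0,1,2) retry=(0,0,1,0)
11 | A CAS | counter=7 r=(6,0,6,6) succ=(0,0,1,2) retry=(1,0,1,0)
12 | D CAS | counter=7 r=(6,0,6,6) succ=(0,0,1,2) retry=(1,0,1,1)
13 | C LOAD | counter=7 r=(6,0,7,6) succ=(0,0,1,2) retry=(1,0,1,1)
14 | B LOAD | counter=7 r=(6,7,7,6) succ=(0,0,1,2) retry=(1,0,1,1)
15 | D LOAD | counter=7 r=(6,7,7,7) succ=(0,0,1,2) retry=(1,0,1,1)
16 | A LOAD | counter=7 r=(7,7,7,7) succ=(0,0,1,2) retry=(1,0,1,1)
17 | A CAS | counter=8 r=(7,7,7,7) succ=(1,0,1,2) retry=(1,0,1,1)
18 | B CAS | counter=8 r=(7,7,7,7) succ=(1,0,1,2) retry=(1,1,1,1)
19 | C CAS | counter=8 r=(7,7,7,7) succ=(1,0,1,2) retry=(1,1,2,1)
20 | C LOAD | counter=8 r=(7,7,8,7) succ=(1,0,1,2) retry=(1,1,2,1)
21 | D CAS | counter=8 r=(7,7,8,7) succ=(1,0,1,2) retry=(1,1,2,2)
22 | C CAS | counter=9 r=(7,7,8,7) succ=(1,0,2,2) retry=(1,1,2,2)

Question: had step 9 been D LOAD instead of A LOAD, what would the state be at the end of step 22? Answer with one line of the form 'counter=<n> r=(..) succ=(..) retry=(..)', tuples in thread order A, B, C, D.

counter=9 r=(7,7,8,7) succ=(1,0,2,2) retry=(1,1,2,2)

(re-executing from step 9 with the substitution; state before step 9: counter=6 r=(0,0,6,6) succ=(0,0,0,2) retry=(0,0,1,0))
9 | D LOAD | counter=6 r=(0,0,6,6) succ=(0,0,0,2) retry=(0,0,1,0)
10 | C CAS | counter=7 r=(0,0,6,6) succ=(0,0,1,2) retry=(0,0,1,0)
11 | A CAS | counter=7 r=(0,0,6,6) succ=(0,0,1,2) retry=(1,0,1,0)
12 | D CAS | counter=7 r=(0,0,6,6) succ=(0,0,1,2) retry=(1,0,1,1)
13 | C LOAD | counter=7 r=(0,0,7,6) succ=(0,0,1,2) retry=(1,0,1,1)
14 | B LOAD | counter=7 r=(0,7,7,6) succ=(0,0,1,2) retry=(1,0,1,1)
15 | D LOAD | counter=7 r=(0,7,7,7) succ=(0,0,1,2) retry=(1,0,1,1)
16 | A LOAD | counter=7 r=(7,7,7,7) succ=(0,0,1,2) retry=(1,0,1,1)
17 | A CAS | counter=8 r=(7,7,7,7) succ=(1,0,1,2) retry=(1,0,1,1)
18 | B CAS | counter=8 r=(7,7,7,7) succ=(1,0,1,2) retry=(1,1,1,1)
19 | C CAS | counter=8 r=(7,7,7,7) succ=(1,0,1,2) retry=(1,1,2,1)
20 | C LOAD | counter=8 r=(7,7,8,7) succ=(1,0,1,2) retry=(1,1,2,1)
21 | D CAS | counter=8 r=(7,7,8,7) succ=(1,0,1,2) retry=(1,1,2,2)
22 | C CAS | counter=9 r=(7,7,8,7) succ=(1,0,2,2) retry=(1,1,2,2)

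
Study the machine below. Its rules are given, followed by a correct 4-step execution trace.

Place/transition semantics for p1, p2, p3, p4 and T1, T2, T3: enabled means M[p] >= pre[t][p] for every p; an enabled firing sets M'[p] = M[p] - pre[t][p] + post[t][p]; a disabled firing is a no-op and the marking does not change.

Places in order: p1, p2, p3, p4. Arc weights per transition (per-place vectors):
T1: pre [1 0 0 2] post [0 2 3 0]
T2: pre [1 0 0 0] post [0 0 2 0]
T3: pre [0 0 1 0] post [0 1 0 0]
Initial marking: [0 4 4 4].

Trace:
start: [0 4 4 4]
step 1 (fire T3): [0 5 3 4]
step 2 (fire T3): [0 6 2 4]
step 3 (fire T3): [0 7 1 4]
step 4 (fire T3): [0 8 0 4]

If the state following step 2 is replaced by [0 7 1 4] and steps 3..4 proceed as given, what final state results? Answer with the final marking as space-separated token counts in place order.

0 8 0 4

state after step 2 := [0 7 1 4]
step 3 (fire T3): [0 8 0 4]
step 4 (fire T3): [0 8 0 4]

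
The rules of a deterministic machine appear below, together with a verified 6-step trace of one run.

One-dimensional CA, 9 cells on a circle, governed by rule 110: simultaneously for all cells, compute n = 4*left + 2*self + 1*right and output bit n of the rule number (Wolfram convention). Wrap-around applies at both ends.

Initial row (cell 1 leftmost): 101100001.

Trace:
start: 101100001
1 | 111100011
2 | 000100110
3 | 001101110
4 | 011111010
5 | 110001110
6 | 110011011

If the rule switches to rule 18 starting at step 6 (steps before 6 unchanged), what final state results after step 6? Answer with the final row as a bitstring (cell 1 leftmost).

001010000

(re-executing step 6 under rule 18; state before step 6: 110001110)
6 | 001010000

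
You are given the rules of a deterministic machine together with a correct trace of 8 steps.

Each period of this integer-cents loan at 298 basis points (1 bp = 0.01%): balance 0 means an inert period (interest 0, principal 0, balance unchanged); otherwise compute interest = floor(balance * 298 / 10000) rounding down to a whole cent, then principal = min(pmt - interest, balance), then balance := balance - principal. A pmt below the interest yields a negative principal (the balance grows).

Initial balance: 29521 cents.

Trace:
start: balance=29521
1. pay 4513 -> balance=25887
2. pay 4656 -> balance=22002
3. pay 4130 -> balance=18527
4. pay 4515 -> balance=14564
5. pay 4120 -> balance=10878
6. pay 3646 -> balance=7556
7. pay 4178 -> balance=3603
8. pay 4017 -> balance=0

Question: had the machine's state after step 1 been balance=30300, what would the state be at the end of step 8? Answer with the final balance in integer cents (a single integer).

5112

state after step 1 := balance=30300
2. pay 4656 -> balance=26546
3. pay 4130 -> balance=23207
4. pay 4515 -> balance=19383
5. pay 4120 -> balance=15840
6. pay 3646 -> balance=12666
7. pay 4178 -> balance=8865
8. pay 4017 -> balance=5112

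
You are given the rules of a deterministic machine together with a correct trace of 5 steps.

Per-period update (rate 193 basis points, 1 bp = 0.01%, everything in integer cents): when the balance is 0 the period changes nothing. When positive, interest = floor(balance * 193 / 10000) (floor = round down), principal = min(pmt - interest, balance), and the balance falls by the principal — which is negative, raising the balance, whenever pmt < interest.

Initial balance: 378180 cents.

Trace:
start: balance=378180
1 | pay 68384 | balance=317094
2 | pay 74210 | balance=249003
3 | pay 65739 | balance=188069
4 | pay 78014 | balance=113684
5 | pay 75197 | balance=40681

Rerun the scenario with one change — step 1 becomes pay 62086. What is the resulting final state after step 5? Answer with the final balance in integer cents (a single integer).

47480

(re-executing from step 1 with the substitution; state before step 1: balance=378180)
1 | pay 62086 | balance=323392
2 | pay 74210 | balance=255423
3 | pay 65739 | balance=194613
4 | pay 78014 | balance=120355
5 | pay 75197 | balance=47480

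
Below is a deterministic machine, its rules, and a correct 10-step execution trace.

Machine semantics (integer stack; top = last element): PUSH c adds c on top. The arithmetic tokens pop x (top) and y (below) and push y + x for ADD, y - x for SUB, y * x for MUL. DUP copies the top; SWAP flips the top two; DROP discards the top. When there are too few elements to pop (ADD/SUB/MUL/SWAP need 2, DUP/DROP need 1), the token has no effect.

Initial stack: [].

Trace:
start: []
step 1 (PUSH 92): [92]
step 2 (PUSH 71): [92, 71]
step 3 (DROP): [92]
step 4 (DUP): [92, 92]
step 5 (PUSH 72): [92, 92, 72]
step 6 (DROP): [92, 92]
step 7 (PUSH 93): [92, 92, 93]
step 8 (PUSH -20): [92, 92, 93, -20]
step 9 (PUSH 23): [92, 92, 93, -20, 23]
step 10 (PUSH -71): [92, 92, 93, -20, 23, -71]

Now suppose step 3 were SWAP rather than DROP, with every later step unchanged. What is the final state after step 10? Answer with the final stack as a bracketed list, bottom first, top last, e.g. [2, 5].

[71, 92, 92, 93, -20, 23, -71]

(re-executing from step 3 with the substitution; state before step 3: [92, 71])
step 3 (SWAP): [71, 92]
step 4 (DUP): [71, 92, 92]
step 5 (PUSH 72): [71, 92, 92, 72]
step 6 (DROP): [71, 92, 92]
step 7 (PUSH 93): [71, 92, 92, 93]
step 8 (PUSH -20): [71, 92, 92, 93, -20]
step 9 (PUSH 23): [71, 92, 92, 93, -20, 23]
step 10 (PUSH -71): [71, 92, 92, 93, -20, 23, -71]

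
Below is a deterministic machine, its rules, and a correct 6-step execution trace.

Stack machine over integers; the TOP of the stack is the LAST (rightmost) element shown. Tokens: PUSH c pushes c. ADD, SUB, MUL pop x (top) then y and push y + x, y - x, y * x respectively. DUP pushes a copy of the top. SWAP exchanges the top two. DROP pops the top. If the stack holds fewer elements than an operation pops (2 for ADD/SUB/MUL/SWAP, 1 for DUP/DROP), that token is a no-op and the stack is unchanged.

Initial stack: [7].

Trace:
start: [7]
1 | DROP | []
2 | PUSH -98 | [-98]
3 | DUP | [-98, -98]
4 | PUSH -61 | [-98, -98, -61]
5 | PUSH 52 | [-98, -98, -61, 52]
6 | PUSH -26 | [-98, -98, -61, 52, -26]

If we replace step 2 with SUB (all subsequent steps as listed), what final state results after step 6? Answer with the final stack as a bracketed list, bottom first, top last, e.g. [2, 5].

(re-executing from step 2 with the substitution; state before step 2: [])
2 | SUB | []
3 | DUP | []
4 | PUSH -61 | [-61]
5 | PUSH 52 | [-61, 52]
6 | PUSH -26 | [-61, 52, -26]

[-61, 52, -26]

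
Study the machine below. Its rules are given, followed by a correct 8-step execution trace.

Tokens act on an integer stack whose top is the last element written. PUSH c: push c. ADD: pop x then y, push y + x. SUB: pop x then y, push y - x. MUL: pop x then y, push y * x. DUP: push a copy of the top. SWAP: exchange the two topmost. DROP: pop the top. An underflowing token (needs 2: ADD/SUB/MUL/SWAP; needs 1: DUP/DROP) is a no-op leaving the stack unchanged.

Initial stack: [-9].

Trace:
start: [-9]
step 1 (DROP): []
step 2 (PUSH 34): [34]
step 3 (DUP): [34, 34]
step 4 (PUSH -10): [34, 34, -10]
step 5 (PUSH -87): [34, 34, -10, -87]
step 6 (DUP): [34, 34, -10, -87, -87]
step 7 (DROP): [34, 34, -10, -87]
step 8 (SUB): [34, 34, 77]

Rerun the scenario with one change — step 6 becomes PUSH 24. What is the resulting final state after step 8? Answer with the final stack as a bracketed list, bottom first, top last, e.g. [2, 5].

[34, 34, 77]

(re-executing from step 6 with the substitution; state before step 6: [34, 34, -10, -87])
step 6 (PUSH 24): [34, 34, -10, -87, 24]
step 7 (DROP): [34, 34, -10, -87]
step 8 (SUB): [34, 34, 77]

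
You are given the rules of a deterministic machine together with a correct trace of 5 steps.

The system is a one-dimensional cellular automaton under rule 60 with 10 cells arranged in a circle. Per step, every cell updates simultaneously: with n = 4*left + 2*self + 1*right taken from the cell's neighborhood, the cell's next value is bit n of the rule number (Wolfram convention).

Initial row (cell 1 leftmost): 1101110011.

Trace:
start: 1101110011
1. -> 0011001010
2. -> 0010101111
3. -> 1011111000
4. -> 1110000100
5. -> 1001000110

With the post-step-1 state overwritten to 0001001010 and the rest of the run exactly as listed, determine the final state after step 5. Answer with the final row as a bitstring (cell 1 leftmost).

1011001110

state after step 1 := 0001001010
2. -> 0001101111
3. -> 1001011000
4. -> 1101110100
5. -> 1011001110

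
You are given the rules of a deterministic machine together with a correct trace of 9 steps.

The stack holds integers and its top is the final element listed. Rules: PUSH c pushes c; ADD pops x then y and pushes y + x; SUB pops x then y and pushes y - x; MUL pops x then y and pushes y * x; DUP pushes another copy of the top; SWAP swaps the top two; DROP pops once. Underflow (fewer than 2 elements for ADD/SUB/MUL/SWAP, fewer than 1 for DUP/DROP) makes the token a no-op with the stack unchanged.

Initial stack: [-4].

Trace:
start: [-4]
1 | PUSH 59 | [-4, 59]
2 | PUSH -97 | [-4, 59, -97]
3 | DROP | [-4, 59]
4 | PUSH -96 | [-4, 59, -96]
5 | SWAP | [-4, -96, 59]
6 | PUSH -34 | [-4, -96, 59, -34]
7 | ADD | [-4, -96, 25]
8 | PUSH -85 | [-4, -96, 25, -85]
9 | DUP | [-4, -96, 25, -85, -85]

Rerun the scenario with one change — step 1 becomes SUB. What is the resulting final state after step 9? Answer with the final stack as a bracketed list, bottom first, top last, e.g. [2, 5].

(re-executing from step 1 with the substitution; state before step 1: [-4])
1 | SUB | [-4]
2 | PUSH -97 | [-4, -97]
3 | DROP | [-4]
4 | PUSH -96 | [-4, -96]
5 | SWAP | [-96, -4]
6 | PUSH -34 | [-96, -4, -34]
7 | ADD | [-96, -38]
8 | PUSH -85 | [-96, -38, -85]
9 | DUP | [-96, -38, -85, -85]

[-96, -38, -85, -85]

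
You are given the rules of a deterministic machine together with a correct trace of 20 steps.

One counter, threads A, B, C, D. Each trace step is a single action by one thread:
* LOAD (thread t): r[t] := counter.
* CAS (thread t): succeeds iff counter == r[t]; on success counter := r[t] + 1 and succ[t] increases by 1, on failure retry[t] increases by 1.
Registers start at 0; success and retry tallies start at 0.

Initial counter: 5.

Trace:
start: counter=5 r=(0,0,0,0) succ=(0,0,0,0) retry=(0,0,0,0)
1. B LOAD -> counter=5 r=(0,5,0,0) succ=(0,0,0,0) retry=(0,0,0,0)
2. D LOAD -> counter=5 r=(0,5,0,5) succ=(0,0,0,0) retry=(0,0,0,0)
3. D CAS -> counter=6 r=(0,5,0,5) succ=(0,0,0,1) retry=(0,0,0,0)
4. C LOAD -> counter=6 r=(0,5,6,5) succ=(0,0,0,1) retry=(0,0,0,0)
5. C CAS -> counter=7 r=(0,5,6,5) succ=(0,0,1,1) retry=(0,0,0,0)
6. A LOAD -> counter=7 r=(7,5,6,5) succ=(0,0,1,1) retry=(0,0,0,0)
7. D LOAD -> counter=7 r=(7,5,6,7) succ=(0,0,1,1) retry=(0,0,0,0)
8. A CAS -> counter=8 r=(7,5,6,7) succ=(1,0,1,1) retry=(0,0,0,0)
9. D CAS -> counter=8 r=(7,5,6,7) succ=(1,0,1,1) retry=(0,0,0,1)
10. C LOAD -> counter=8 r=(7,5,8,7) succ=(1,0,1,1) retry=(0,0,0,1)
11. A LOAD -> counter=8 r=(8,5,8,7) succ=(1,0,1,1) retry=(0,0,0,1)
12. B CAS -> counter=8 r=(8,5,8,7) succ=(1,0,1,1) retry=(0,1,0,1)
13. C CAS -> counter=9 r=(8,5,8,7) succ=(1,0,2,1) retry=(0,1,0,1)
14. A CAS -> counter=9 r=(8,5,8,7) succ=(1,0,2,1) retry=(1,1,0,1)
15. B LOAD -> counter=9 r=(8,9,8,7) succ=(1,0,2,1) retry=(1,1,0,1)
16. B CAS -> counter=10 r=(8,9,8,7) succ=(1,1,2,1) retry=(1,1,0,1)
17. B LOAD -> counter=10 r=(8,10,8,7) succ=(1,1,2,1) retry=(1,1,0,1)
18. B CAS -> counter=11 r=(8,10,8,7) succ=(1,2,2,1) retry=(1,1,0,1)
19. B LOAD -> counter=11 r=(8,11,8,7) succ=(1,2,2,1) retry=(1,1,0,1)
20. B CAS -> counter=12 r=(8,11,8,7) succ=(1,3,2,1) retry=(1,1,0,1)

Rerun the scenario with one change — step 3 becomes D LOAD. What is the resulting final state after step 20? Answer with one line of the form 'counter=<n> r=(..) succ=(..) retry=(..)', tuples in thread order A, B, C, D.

(re-executing from step 3 with the substitution; state before step 3: counter=5 r=(0,5,0,5) succ=(0,0,0,0) retry=(0,0,0,0))
3. D LOAD -> counter=5 r=(0,5,0,5) succ=(0,0,0,0) retry=(0,0,0,0)
4. C LOAD -> counter=5 r=(0,5,5,5) succ=(0,0,0,0) retry=(0,0,0,0)
5. C CAS -> counter=6 r=(0,5,5,5) succ=(0,0,1,0) retry=(0,0,0,0)
6. A LOAD -> counter=6 r=(6,5,5,5) succ=(0,0,1,0) retry=(0,0,0,0)
7. D LOAD -> counter=6 r=(6,5,5,6) succ=(0,0,1,0) retry=(0,0,0,0)
8. A CAS -> counter=7 r=(6,5,5,6) succ=(1,0,1,0) retry=(0,0,0,0)
9. D CAS -> counter=7 r=(6,5,5,6) succ=(1,0,1,0) retry=(0,0,0,1)
10. C LOAD -> counter=7 r=(6,5,7,6) succ=(1,0,1,0) retry=(0,0,0,1)
11. A LOAD -> counter=7 r=(7,5,7,6) succ=(1,0,1,0) retry=(0,0,0,1)
12. B CAS -> counter=7 r=(7,5,7,6) succ=(1,0,1,0) retry=(0,1,0,1)
13. C CAS -> counter=8 r=(7,5,7,6) succ=(1,0,2,0) retry=(0,1,0,1)
14. A CAS -> counter=8 r=(7,5,7,6) succ=(1,0,2,0) retry=(1,1,0,1)
15. B LOAD -> counter=8 r=(7,8,7,6) succ=(1,0,2,0) retry=(1,1,0,1)
16. B CAS -> counter=9 r=(7,8,7,6) succ=(1,1,2,0) retry=(1,1,0,1)
17. B LOAD -> counter=9 r=(7,9,7,6) succ=(1,1,2,0) retry=(1,1,0,1)
18. B CAS -> counter=10 r=(7,9,7,6) succ=(1,2,2,0) retry=(1,1,0,1)
19. B LOAD -> counter=10 r=(7,10,7,6) succ=(1,2,2,0) retry=(1,1,0,1)
20. B CAS -> counter=11 r=(7,10,7,6) succ=(1,3,2,0) retry=(1,1,0,1)

counter=11 r=(7,10,7,6) succ=(1,3,2,0) retry=(1,1,0,1)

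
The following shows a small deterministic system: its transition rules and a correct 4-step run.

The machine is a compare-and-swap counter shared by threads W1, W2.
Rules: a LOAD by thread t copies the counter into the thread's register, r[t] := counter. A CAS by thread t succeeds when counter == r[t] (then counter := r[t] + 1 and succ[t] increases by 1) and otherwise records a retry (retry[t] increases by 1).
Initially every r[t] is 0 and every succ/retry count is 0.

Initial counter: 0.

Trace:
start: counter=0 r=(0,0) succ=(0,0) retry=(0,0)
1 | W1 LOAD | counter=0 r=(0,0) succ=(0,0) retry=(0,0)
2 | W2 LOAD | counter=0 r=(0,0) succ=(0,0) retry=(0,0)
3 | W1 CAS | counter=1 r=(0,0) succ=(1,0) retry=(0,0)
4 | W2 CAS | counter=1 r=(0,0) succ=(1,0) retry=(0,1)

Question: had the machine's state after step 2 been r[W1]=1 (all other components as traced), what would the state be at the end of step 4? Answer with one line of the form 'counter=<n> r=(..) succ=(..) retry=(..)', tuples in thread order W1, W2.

state after step 2 := counter=0 r=(1,0) succ=(0,0) retry=(0,0)
3 | W1 CAS | counter=0 r=(1,0) succ=(0,0) retry=(1,0)
4 | W2 CAS | counter=1 r=(1,0) succ=(0,1) retry=(1,0)

counter=1 r=(1,0) succ=(0,1) retry=(1,0)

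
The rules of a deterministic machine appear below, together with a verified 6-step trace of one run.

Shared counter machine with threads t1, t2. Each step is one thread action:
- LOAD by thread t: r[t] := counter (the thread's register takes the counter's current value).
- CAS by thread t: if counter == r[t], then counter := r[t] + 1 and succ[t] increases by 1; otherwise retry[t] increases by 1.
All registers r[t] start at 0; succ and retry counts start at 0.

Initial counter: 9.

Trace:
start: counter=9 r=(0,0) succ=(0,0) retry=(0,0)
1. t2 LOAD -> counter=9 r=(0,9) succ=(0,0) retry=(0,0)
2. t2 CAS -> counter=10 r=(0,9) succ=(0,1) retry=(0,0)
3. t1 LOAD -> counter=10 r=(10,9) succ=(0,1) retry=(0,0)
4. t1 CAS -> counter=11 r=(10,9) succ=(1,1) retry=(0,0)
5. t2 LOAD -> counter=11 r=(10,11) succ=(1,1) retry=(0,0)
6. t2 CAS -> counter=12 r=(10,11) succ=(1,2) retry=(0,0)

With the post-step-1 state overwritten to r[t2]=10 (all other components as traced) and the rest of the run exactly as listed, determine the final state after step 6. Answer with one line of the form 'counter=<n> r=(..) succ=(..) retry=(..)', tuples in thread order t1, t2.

counter=11 r=(9,10) succ=(1,1) retry=(0,1)

state after step 1 := counter=9 r=(0,10) succ=(0,0) retry=(0,0)
2. t2 CAS -> counter=9 r=(0,10) succ=(0,0) retry=(0,1)
3. t1 LOAD -> counter=9 r=(9,10) succ=(0,0) retry=(0,1)
4. t1 CAS -> counter=10 r=(9,10) succ=(1,0) retry=(0,1)
5. t2 LOAD -> counter=10 r=(9,10) succ=(1,0) retry=(0,1)
6. t2 CAS -> counter=11 r=(9,10) succ=(1,1) retry=(0,1)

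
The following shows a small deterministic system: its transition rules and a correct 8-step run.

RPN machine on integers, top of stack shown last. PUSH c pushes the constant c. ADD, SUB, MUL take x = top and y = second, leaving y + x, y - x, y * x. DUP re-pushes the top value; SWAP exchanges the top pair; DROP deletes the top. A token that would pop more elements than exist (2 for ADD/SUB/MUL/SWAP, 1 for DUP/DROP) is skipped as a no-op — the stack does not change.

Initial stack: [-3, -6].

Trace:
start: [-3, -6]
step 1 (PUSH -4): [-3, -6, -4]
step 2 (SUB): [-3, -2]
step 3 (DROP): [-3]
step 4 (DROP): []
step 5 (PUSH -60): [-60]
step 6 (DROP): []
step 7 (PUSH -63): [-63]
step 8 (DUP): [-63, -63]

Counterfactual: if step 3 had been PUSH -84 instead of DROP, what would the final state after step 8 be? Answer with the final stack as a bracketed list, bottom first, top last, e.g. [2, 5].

(re-executing from step 3 with the substitution; state before step 3: [-3, -2])
step 3 (PUSH -84): [-3, -2, -84]
step 4 (DROP): [-3, -2]
step 5 (PUSH -60): [-3, -2, -60]
step 6 (DROP): [-3, -2]
step 7 (PUSH -63): [-3, -2, -63]
step 8 (DUP): [-3, -2, -63, -63]

[-3, -2, -63, -63]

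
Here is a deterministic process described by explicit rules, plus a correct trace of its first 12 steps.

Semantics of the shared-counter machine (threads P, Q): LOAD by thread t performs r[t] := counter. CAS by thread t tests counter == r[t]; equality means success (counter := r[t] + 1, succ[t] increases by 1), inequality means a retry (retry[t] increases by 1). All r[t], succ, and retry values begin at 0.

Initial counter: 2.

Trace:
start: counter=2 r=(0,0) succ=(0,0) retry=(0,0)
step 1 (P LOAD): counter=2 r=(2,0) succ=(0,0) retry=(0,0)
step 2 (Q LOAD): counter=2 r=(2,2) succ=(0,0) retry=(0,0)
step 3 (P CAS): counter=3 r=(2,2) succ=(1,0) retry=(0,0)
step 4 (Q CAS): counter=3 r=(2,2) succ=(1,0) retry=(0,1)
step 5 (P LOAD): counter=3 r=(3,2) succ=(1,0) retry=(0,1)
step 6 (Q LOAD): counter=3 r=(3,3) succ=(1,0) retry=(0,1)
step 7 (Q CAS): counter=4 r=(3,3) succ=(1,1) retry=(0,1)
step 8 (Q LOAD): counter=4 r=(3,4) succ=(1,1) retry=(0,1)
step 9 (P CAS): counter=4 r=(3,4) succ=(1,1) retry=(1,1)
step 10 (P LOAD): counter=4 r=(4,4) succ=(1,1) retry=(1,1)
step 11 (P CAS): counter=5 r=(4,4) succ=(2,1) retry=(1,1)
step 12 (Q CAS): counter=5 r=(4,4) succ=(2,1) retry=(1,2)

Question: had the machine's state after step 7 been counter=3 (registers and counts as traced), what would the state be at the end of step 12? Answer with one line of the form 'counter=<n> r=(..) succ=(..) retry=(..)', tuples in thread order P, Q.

state after step 7 := counter=3 r=(3,3) succ=(1,1) retry=(0,1)
step 8 (Q LOAD): counter=3 r=(3,3) succ=(1,1) retry=(0,1)
step 9 (P CAS): counter=4 r=(3,3) succ=(2,1) retry=(0,1)
step 10 (P LOAD): counter=4 r=(4,3) succ=(2,1) retry=(0,1)
step 11 (P CAS): counter=5 r=(4,3) succ=(3,1) retry=(0,1)
step 12 (Q CAS): counter=5 r=(4,3) succ=(3,1) retry=(0,2)

counter=5 r=(4,3) succ=(3,1) retry=(0,2)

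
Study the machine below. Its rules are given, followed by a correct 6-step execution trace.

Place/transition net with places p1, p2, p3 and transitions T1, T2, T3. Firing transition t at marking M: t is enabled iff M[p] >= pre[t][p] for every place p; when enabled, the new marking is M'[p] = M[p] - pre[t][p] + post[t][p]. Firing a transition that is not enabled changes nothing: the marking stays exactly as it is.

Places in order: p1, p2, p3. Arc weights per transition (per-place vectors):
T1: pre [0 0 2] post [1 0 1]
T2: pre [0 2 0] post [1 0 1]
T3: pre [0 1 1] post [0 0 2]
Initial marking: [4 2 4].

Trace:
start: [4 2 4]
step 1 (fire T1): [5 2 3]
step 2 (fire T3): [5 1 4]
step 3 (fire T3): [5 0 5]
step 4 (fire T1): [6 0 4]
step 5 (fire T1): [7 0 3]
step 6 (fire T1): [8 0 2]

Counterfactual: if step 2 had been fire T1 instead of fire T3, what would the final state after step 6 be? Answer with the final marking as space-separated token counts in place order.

8 1 1

(re-executing from step 2 with the substitution; state before step 2: [5 2 3])
step 2 (fire T1): [6 2 2]
step 3 (fire T3): [6 1 3]
step 4 (fire T1): [7 1 2]
step 5 (fire T1): [8 1 1]
step 6 (fire T1): [8 1 1]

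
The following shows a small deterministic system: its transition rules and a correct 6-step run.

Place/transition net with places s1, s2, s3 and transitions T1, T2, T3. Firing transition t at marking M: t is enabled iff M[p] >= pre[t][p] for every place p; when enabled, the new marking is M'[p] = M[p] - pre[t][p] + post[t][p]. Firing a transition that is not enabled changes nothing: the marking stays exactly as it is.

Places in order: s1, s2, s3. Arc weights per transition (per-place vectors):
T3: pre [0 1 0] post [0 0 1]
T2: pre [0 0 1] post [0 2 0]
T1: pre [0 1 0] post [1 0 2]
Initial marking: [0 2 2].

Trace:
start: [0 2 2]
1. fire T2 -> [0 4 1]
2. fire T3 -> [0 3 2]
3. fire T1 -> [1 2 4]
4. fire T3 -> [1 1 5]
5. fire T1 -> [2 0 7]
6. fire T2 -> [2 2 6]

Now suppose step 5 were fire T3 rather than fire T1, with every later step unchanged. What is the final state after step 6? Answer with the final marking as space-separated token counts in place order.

1 2 5

(re-executing from step 5 with the substitution; state before step 5: [1 1 5])
5. fire T3 -> [1 0 6]
6. fire T2 -> [1 2 5]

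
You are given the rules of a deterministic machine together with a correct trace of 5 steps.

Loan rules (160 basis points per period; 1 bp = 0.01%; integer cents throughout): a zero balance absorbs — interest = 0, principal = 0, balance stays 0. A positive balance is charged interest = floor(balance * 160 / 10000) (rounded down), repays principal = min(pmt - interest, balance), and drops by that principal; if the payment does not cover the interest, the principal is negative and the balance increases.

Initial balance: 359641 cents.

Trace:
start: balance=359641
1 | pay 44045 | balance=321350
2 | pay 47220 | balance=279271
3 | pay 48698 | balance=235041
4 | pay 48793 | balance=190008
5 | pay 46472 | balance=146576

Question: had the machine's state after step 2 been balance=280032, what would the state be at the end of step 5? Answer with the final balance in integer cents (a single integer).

147374

state after step 2 := balance=280032
3 | pay 48698 | balance=235814
4 | pay 48793 | balance=190794
5 | pay 46472 | balance=147374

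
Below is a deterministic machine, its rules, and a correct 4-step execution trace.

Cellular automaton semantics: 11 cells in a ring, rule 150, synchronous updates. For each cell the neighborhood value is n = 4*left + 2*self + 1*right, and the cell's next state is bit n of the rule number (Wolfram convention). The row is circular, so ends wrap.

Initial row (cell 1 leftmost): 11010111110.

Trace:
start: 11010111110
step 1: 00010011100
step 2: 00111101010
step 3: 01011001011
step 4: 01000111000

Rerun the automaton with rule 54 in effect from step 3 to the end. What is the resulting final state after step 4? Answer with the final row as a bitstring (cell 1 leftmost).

(re-executing steps 3..4 under rule 54; state before step 3: 00111101010)
step 3: 01000011111
step 4: 11100100000

11100100000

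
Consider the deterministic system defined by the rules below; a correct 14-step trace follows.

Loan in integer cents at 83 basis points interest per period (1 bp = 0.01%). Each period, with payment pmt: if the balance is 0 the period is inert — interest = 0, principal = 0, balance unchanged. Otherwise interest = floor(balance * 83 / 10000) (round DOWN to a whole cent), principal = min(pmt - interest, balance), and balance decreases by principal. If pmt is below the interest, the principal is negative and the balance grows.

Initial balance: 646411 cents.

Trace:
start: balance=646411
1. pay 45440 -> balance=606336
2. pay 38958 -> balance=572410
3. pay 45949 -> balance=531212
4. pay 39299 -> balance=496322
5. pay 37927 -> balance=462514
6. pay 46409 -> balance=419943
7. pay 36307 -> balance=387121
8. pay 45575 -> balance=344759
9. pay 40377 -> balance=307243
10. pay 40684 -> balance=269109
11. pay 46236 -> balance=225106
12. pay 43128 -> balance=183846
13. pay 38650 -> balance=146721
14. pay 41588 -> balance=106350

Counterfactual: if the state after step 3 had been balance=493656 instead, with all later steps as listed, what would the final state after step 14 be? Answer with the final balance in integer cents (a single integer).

state after step 3 := balance=493656
4. pay 39299 -> balance=458454
5. pay 37927 -> balance=424332
6. pay 46409 -> balance=381444
7. pay 36307 -> balance=348302
8. pay 45575 -> balance=305617
9. pay 40377 -> balance=267776
10. pay 40684 -> balance=229314
11. pay 46236 -> balance=184981
12. pay 43128 -> balance=143388
13. pay 38650 -> balance=105928
14. pay 41588 -> balance=65219

65219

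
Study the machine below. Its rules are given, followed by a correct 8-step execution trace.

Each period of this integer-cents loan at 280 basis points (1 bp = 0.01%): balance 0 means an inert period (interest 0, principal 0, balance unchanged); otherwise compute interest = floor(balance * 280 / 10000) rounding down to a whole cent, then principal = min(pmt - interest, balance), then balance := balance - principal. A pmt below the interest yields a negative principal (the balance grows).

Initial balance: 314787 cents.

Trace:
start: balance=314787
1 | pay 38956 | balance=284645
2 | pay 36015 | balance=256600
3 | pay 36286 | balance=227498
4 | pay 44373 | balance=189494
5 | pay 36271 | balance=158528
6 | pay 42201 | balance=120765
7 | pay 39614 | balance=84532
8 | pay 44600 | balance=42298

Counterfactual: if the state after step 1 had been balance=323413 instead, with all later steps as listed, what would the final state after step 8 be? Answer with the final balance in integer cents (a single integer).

89336

state after step 1 := balance=323413
2 | pay 36015 | balance=296453
3 | pay 36286 | balance=268467
4 | pay 44373 | balance=231611
5 | pay 36271 | balance=201825
6 | pay 42201 | balance=165275
7 | pay 39614 | balance=130288
8 | pay 44600 | balance=89336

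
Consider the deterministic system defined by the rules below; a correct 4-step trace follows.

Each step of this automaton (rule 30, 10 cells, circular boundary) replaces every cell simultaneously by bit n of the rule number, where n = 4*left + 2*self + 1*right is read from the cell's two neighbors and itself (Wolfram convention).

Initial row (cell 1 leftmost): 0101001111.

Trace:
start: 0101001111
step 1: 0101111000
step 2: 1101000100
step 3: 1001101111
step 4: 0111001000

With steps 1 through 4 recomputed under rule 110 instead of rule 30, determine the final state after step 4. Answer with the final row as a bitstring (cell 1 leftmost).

(re-executing steps 1..4 under rule 110; state before step 1: 0101001111)
step 1: 1111011001
step 2: 0001111011
step 3: 0011001111
step 4: 0111011001

0111011001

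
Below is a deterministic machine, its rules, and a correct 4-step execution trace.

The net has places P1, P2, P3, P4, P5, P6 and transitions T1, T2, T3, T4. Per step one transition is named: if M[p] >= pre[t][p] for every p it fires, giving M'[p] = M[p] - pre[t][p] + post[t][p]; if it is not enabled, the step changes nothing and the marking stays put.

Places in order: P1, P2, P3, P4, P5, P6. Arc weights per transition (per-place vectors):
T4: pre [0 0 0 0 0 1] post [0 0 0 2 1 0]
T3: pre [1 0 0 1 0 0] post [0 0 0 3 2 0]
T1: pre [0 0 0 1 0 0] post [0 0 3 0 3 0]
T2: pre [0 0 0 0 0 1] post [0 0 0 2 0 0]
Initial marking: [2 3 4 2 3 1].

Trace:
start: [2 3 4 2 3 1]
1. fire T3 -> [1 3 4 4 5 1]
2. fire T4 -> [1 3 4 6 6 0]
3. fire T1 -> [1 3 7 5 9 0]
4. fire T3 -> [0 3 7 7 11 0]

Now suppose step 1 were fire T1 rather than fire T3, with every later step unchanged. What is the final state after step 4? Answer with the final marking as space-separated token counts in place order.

1 3 10 4 12 0

(re-executing from step 1 with the substitution; state before step 1: [2 3 4 2 3 1])
1. fire T1 -> [2 3 7 1 6 1]
2. fire T4 -> [2 3 7 3 7 0]
3. fire T1 -> [2 3 10 2 10 0]
4. fire T3 -> [1 3 10 4 12 0]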